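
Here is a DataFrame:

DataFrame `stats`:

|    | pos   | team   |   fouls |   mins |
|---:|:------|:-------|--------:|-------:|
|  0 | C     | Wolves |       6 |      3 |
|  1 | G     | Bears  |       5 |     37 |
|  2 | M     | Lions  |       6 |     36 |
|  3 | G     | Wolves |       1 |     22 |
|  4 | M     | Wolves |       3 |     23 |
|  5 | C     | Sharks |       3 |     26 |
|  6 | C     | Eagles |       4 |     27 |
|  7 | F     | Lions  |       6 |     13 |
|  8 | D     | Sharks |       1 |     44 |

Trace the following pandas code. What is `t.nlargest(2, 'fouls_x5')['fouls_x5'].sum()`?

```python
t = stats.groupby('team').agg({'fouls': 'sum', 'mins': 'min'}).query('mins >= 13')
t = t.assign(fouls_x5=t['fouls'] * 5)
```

85

group by team: sum(fouls), min(mins):
        fouls  mins
team               
Bears       5    37
Eagles      4    27
Lions      12    13
Sharks      4    26
Wolves     10     3
filter rows where mins >= 13:
        fouls  mins
team               
Bears       5    37
Eagles      4    27
Lions      12    13
Sharks      4    26
add column fouls_x5 = t['fouls'] * 5:
        fouls  mins  fouls_x5
team                         
Bears       5    37        25
Eagles      4    27        20
Lions      12    13        60
Sharks      4    26        20
take 2 rows with largest fouls_x5:
       fouls  mins  fouls_x5
team                        
Lions     12    13        60
Bears      5    37        25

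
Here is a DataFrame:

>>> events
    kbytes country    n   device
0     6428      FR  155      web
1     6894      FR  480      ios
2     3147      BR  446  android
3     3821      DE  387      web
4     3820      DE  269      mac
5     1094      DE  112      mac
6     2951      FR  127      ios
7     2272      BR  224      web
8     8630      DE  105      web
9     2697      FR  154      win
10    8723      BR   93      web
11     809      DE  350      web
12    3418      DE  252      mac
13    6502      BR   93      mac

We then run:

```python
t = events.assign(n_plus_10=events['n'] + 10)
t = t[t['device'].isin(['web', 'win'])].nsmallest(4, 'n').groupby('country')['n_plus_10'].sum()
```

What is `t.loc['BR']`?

add column n_plus_10 = events['n'] + 10:
    kbytes country    n   device  n_plus_10
0     6428      FR  155      web        165
1     6894      FR  480      ios        490
2     3147      BR  446  android        456
3     3821      DE  387      web        397
4     3820      DE  269      mac        279
5     1094      DE  112      mac        122
6     2951      FR  127      ios        137
7     2272      BR  224      web        234
8     8630      DE  105      web        115
9     2697      FR  154      win        164
10    8723      BR   93      web        103
11     809      DE  350      web        360
12    3418      DE  252      mac        262
13    6502      BR   93      mac        103
filter rows where device in ['web', 'win']:
    kbytes country    n device  n_plus_10
0     6428      FR  155    web        165
3     3821      DE  387    web        397
7     2272      BR  224    web        234
8     8630      DE  105    web        115
9     2697      FR  154    win        164
10    8723      BR   93    web        103
11     809      DE  350    web        360
take 4 rows with smallest n:
    kbytes country    n device  n_plus_10
10    8723      BR   93    web        103
8     8630      DE  105    web        115
9     2697      FR  154    win        164
0     6428      FR  155    web        165
group by country, sum of n_plus_10:
country
BR    103
DE    115
FR    329
Name: n_plus_10, dtype: int64
Hence 103.

103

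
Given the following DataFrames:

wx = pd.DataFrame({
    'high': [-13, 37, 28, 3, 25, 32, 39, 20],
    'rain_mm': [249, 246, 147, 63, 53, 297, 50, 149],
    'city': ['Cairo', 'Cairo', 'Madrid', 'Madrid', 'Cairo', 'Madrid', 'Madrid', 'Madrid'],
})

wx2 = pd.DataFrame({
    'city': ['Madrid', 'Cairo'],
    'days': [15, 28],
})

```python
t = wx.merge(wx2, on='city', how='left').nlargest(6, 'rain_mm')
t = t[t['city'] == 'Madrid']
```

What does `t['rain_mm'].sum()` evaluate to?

656

merge on 'city' (how='left') → 8 rows:
   high  rain_mm    city  days
0   -13      249   Cairo    28
1    37      246   Cairo    28
2    28      147  Madrid    15
3     3       63  Madrid    15
4    25       53   Cairo    28
5    32      297  Madrid    15
6    39       50  Madrid    15
7    20      149  Madrid    15
take 6 rows with largest rain_mm:
   high  rain_mm    city  days
5    32      297  Madrid    15
0   -13      249   Cairo    28
1    37      246   Cairo    28
7    20      149  Madrid    15
2    28      147  Madrid    15
3     3       63  Madrid    15
filter rows where city == 'Madrid':
   high  rain_mm    city  days
5    32      297  Madrid    15
7    20      149  Madrid    15
2    28      147  Madrid    15
3     3       63  Madrid    15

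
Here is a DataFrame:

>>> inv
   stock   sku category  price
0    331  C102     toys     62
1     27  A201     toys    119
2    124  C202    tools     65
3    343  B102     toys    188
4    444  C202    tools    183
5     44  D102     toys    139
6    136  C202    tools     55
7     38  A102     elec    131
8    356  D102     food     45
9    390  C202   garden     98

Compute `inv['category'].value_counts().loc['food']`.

1

value_counts of category:
category
toys      4
tools     3
elec      1
food      1
garden    1
Name: count, dtype: int64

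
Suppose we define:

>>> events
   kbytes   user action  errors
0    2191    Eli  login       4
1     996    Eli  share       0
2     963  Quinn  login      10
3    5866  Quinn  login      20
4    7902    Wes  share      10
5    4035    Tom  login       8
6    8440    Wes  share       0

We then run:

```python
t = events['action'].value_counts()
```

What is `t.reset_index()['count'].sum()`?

value_counts of action:
action
login    4
share    3
Name: count, dtype: int64
reset_index():
  action  count
0  login      4
1  share      3
Taking the sum of column 'count' gives 7.

7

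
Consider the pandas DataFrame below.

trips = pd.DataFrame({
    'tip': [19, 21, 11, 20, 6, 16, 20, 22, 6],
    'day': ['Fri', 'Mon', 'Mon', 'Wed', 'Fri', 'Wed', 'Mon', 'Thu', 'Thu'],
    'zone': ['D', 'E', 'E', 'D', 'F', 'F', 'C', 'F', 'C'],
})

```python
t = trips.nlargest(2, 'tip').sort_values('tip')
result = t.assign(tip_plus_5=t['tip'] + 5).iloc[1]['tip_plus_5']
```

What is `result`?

27

take 2 rows with largest tip:
   tip  day zone
7   22  Thu    F
1   21  Mon    E
sort by tip:
   tip  day zone
1   21  Mon    E
7   22  Thu    F
add column tip_plus_5 = t['tip'] + 5:
   tip  day zone  tip_plus_5
1   21  Mon    E          26
7   22  Thu    F          27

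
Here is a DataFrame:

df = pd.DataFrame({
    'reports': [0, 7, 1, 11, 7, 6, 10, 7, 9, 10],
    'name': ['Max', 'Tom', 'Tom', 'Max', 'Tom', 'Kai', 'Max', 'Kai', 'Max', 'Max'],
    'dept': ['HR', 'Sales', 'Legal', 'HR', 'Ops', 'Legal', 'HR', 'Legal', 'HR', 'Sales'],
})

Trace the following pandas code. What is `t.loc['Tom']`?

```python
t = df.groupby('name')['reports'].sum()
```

15

group by name, sum of reports:
name
Kai    13
Max    40
Tom    15
Name: reports, dtype: int64
Finally, value at index 'Tom' = 15.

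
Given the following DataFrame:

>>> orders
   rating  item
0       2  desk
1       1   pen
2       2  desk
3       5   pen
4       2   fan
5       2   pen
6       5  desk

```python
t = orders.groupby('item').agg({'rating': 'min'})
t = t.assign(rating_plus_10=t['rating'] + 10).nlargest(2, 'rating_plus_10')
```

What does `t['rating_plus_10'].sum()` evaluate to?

group by item, min of rating:
      rating
item        
desk       2
fan        2
pen        1
add column rating_plus_10 = t['rating'] + 10:
      rating  rating_plus_10
item                        
desk       2              12
fan        2              12
pen        1              11
take 2 rows with largest rating_plus_10:
      rating  rating_plus_10
item                        
desk       2              12
fan        2              12
Then the sum of column 'rating_plus_10': 24

24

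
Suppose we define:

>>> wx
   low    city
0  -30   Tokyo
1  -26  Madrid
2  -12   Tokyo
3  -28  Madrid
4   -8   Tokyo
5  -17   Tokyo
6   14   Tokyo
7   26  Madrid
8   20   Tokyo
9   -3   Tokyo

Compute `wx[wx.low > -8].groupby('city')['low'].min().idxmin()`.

Tokyo

filter rows where low > -8:
   low    city
6   14   Tokyo
7   26  Madrid
8   20   Tokyo
9   -3   Tokyo
group by city, min of low:
city
Madrid    26
Tokyo     -3
Name: low, dtype: int64
The label with the smallest value is Tokyo.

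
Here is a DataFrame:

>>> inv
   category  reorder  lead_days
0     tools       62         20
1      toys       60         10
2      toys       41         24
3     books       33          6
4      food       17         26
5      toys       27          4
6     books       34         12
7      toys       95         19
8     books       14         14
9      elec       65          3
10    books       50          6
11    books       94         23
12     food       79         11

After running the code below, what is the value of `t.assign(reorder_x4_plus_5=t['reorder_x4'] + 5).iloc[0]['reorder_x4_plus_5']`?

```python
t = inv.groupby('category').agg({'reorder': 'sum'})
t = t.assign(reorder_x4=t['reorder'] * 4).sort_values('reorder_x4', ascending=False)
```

905

group by category, sum of reorder:
          reorder
category         
books         225
elec           65
food           96
tools          62
toys          223
add column reorder_x4 = t['reorder'] * 4:
          reorder  reorder_x4
category                     
books         225         900
elec           65         260
food           96         384
tools          62         248
toys          223         892
sort by reorder_x4 descending:
          reorder  reorder_x4
category                     
books         225         900
toys          223         892
food           96         384
elec           65         260
tools          62         248
add column reorder_x4_plus_5 = t['reorder_x4'] + 5:
          reorder  reorder_x4  reorder_x4_plus_5
category                                        
books         225         900                905
toys          223         892                897
food           96         384                389
elec           65         260                265
tools          62         248                253
Then the value at position 0, column 'reorder_x4_plus_5': 905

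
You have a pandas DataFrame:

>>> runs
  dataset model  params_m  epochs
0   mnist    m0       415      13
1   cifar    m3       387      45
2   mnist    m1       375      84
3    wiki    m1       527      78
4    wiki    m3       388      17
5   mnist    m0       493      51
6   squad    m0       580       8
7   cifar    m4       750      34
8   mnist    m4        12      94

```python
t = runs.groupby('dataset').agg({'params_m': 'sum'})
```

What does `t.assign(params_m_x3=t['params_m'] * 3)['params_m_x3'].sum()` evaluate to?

group by dataset, sum of params_m:
         params_m
dataset          
cifar        1137
mnist        1295
squad         580
wiki          915
add column params_m_x3 = t['params_m'] * 3:
         params_m  params_m_x3
dataset                       
cifar        1137         3411
mnist        1295         3885
squad         580         1740
wiki          915         2745
Taking the sum of column 'params_m_x3' gives 11781.

11781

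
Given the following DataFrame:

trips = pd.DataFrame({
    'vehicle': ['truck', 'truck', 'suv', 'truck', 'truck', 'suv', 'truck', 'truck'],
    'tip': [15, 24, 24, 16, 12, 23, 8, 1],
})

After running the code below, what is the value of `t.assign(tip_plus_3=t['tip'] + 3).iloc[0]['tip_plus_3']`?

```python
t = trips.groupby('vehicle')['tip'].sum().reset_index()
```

group by vehicle, sum of tip:
vehicle
suv      47
truck    76
Name: tip, dtype: int64
reset_index():
  vehicle  tip
0     suv   47
1   truck   76
add column tip_plus_3 = t['tip'] + 3:
  vehicle  tip  tip_plus_3
0     suv   47          50
1   truck   76          79
Reading off the value at position 0, column 'tip_plus_3', we get 50.

50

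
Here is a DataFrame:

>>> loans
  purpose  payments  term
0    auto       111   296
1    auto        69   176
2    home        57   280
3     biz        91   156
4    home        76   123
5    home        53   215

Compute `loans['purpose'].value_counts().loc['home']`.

3

value_counts of purpose:
purpose
home    3
auto    2
biz     1
Name: count, dtype: int64
Then the value at index 'home': 3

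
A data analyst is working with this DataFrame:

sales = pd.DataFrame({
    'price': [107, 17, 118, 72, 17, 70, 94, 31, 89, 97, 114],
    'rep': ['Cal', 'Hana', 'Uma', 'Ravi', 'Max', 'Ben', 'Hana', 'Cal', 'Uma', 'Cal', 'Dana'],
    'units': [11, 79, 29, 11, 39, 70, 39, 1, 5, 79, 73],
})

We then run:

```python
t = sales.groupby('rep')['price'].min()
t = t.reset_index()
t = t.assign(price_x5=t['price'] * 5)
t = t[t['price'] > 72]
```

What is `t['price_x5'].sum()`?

1015

group by rep, min of price:
rep
Ben      70
Cal      31
Dana    114
Hana     17
Max      17
Ravi     72
Uma      89
Name: price, dtype: int64
reset_index():
    rep  price
0   Ben     70
1   Cal     31
2  Dana    114
3  Hana     17
4   Max     17
5  Ravi     72
6   Uma     89
add column price_x5 = t['price'] * 5:
    rep  price  price_x5
0   Ben     70       350
1   Cal     31       155
2  Dana    114       570
3  Hana     17        85
4   Max     17        85
5  Ravi     72       360
6   Uma     89       445
filter rows where price > 72:
    rep  price  price_x5
2  Dana    114       570
6   Uma     89       445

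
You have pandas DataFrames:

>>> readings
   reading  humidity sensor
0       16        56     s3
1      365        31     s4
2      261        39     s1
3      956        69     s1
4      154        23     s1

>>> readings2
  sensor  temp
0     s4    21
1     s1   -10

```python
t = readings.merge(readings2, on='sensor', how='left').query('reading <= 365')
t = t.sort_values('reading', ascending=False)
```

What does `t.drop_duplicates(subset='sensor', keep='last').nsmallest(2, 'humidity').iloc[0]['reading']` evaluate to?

merge on 'sensor' (how='left') → 5 rows:
   reading  humidity sensor  temp
0       16        56     s3   NaN
1      365        31     s4  21.0
2      261        39     s1 -10.0
3      956        69     s1 -10.0
4      154        23     s1 -10.0
filter rows where reading <= 365:
   reading  humidity sensor  temp
0       16        56     s3   NaN
1      365        31     s4  21.0
2      261        39     s1 -10.0
4      154        23     s1 -10.0
sort by reading descending:
   reading  humidity sensor  temp
1      365        31     s4  21.0
2      261        39     s1 -10.0
4      154        23     s1 -10.0
0       16        56     s3   NaN
drop duplicate sensor (keep=last):
   reading  humidity sensor  temp
1      365        31     s4  21.0
4      154        23     s1 -10.0
0       16        56     s3   NaN
take 2 rows with smallest humidity:
   reading  humidity sensor  temp
4      154        23     s1 -10.0
1      365        31     s4  21.0
The value at position 0, column 'reading' is 154.

154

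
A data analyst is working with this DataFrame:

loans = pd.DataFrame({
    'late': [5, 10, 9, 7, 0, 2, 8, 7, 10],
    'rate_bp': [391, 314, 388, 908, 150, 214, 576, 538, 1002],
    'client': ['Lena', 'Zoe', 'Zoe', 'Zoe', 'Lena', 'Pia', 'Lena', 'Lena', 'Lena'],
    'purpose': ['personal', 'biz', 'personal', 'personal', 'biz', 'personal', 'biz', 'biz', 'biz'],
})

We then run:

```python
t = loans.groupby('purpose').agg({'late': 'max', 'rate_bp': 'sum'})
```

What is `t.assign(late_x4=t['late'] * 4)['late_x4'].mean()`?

group by purpose: max(late), sum(rate_bp):
          late  rate_bp
purpose                
biz         10     2580
personal     9     1901
add column late_x4 = t['late'] * 4:
          late  rate_bp  late_x4
purpose                         
biz         10     2580       40
personal     9     1901       36

38.0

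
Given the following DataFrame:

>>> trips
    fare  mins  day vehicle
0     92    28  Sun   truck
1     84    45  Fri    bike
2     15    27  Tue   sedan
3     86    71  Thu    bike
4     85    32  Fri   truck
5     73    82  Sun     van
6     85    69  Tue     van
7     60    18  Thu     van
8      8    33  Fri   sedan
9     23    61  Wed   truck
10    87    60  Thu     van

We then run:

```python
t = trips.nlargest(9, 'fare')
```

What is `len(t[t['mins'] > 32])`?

take 9 rows with largest fare:
    fare  mins  day vehicle
0     92    28  Sun   truck
10    87    60  Thu     van
3     86    71  Thu    bike
4     85    32  Fri   truck
6     85    69  Tue     van
1     84    45  Fri    bike
5     73    82  Sun     van
7     60    18  Thu     van
9     23    61  Wed   truck
filter rows where mins > 32:
    fare  mins  day vehicle
10    87    60  Thu     van
3     86    71  Thu    bike
6     85    69  Tue     van
1     84    45  Fri    bike
5     73    82  Sun     van
9     23    61  Wed   truck
So result = 6.

6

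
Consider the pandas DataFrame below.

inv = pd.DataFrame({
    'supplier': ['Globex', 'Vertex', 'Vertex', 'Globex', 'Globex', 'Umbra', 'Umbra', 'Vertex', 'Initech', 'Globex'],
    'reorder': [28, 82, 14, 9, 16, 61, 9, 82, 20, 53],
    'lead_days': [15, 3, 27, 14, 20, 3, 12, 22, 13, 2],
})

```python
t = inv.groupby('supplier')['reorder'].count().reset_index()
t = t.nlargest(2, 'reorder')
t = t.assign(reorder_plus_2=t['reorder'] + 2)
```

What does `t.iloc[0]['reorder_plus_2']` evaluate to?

6

group by supplier, count of reorder:
supplier
Globex     4
Initech    1
Umbra      2
Vertex     3
Name: reorder, dtype: int64
reset_index():
  supplier  reorder
0   Globex        4
1  Initech        1
2    Umbra        2
3   Vertex        3
take 2 rows with largest reorder:
  supplier  reorder
0   Globex        4
3   Vertex        3
add column reorder_plus_2 = t['reorder'] + 2:
  supplier  reorder  reorder_plus_2
0   Globex        4               6
3   Vertex        3               5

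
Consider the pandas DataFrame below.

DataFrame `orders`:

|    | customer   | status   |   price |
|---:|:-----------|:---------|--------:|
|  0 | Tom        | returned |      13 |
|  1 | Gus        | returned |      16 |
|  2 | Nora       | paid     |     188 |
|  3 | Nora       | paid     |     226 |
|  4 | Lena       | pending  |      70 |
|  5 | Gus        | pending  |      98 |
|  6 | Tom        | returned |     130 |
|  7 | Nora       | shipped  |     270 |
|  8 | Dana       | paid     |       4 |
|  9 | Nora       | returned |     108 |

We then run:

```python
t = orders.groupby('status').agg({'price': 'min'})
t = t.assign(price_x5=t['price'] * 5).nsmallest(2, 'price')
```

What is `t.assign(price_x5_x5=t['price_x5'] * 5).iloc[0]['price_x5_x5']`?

100

group by status, min of price:
          price
status         
paid          4
pending      70
returned     13
shipped     270
add column price_x5 = t['price'] * 5:
          price  price_x5
status                   
paid          4        20
pending      70       350
returned     13        65
shipped     270      1350
take 2 rows with smallest price:
          price  price_x5
status                   
paid          4        20
returned     13        65
add column price_x5_x5 = t['price_x5'] * 5:
          price  price_x5  price_x5_x5
status                                
paid          4        20          100
returned     13        65          325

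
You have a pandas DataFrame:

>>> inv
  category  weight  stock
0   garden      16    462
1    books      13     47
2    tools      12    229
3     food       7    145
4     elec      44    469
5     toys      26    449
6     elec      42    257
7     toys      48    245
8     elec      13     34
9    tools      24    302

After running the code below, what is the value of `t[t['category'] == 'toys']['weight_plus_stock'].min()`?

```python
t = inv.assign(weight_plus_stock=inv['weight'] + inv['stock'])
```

293

add column weight_plus_stock = inv['weight'] + inv['stock']:
  category  weight  stock  weight_plus_stock
0   garden      16    462                478
1    books      13     47                 60
2    tools      12    229                241
3     food       7    145                152
4     elec      44    469                513
5     toys      26    449                475
6     elec      42    257                299
7     toys      48    245                293
8     elec      13     34                 47
9    tools      24    302                326
filter rows where category == 'toys':
  category  weight  stock  weight_plus_stock
5     toys      26    449                475
7     toys      48    245                293
Finally, min of column 'weight_plus_stock' = 293.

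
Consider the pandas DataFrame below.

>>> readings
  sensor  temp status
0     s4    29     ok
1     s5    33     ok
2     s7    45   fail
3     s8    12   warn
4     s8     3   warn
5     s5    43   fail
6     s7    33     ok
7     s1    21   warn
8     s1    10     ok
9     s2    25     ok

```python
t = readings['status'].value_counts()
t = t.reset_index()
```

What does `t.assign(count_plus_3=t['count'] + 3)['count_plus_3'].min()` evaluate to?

5

value_counts of status:
status
ok      5
warn    3
fail    2
Name: count, dtype: int64
reset_index():
  status  count
0     ok      5
1   warn      3
2   fail      2
add column count_plus_3 = t['count'] + 3:
  status  count  count_plus_3
0     ok      5             8
1   warn      3             6
2   fail      2             5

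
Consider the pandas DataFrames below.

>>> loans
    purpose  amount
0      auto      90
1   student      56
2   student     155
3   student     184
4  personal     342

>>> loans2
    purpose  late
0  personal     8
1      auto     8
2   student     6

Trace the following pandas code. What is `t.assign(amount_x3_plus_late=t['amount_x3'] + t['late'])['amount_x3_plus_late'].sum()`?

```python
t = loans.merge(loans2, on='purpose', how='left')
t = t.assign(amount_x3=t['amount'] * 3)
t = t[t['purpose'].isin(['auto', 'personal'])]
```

merge on 'purpose' (how='left') → 5 rows:
    purpose  amount  late
0      auto      90     8
1   student      56     6
2   student     155     6
3   student     184     6
4  personal     342     8
add column amount_x3 = t['amount'] * 3:
    purpose  amount  late  amount_x3
0      auto      90     8        270
1   student      56     6        168
2   student     155     6        465
3   student     184     6        552
4  personal     342     8       1026
filter rows where purpose in ['auto', 'personal']:
    purpose  amount  late  amount_x3
0      auto      90     8        270
4  personal     342     8       1026
add column amount_x3_plus_late = t['amount_x3'] + t['late']:
    purpose  amount  late  amount_x3  amount_x3_plus_late
0      auto      90     8        270                  278
4  personal     342     8       1026                 1034

1312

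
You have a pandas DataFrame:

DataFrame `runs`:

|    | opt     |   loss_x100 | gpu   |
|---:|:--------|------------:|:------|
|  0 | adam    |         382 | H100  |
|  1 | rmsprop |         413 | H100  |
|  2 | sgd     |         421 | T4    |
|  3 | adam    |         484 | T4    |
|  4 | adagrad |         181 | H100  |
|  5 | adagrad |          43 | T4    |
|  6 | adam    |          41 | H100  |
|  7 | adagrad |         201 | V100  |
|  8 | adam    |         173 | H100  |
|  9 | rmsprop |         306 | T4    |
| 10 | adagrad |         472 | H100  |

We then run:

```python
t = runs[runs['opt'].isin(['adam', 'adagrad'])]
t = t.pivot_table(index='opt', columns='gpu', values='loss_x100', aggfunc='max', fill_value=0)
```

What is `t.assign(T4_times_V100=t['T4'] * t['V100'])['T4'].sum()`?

527

filter rows where opt in ['adam', 'adagrad']:
        opt  loss_x100   gpu
0      adam        382  H100
3      adam        484    T4
4   adagrad        181  H100
5   adagrad         43    T4
6      adam         41  H100
7   adagrad        201  V100
8      adam        173  H100
10  adagrad        472  H100
pivot: rows=opt, cols=gpu, max(loss_x100):
gpu      H100   T4  V100
opt                     
adagrad   472   43   201
adam      382  484     0
add column T4_times_V100 = t['T4'] * t['V100']:
gpu      H100   T4  V100  T4_times_V100
opt                                    
adagrad   472   43   201           8643
adam      382  484     0              0
Hence 527.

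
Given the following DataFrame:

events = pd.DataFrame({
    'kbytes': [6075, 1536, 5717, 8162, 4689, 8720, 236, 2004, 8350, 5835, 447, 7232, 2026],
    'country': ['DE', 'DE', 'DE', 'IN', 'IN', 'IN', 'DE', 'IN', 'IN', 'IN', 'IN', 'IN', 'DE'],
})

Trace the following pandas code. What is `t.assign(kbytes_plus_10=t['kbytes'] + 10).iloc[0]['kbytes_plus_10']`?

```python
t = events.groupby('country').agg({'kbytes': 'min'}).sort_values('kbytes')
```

246

group by country, min of kbytes:
         kbytes
country        
DE          236
IN          447
sort by kbytes:
         kbytes
country        
DE          236
IN          447
add column kbytes_plus_10 = t['kbytes'] + 10:
         kbytes  kbytes_plus_10
country                        
DE          236             246
IN          447             457
The value at position 0, column 'kbytes_plus_10' is 246.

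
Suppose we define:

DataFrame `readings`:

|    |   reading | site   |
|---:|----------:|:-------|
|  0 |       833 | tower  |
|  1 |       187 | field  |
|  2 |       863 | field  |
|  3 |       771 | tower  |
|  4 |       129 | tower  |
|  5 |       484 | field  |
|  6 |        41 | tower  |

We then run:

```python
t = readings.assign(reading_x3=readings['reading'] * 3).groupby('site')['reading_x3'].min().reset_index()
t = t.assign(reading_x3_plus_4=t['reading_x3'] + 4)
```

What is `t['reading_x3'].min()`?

123

add column reading_x3 = readings['reading'] * 3:
   reading   site  reading_x3
0      833  tower        2499
1      187  field         561
2      863  field        2589
3      771  tower        2313
4      129  tower         387
5      484  field        1452
6       41  tower         123
group by site, min of reading_x3:
site
field    561
tower    123
Name: reading_x3, dtype: int64
reset_index():
    site  reading_x3
0  field         561
1  tower         123
add column reading_x3_plus_4 = t['reading_x3'] + 4:
    site  reading_x3  reading_x3_plus_4
0  field         561                565
1  tower         123                127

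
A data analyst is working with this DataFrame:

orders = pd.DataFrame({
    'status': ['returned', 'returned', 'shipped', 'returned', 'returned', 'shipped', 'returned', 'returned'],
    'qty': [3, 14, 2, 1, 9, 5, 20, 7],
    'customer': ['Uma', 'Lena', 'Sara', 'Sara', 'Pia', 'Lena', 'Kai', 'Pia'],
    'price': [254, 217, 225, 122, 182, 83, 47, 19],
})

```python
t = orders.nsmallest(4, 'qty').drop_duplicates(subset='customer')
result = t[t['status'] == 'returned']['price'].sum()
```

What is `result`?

376

take 4 rows with smallest qty:
     status  qty customer  price
3  returned    1     Sara    122
2   shipped    2     Sara    225
0  returned    3      Uma    254
5   shipped    5     Lena     83
drop duplicate customer (keep=first):
     status  qty customer  price
3  returned    1     Sara    122
0  returned    3      Uma    254
5   shipped    5     Lena     83
filter rows where status == 'returned':
     status  qty customer  price
3  returned    1     Sara    122
0  returned    3      Uma    254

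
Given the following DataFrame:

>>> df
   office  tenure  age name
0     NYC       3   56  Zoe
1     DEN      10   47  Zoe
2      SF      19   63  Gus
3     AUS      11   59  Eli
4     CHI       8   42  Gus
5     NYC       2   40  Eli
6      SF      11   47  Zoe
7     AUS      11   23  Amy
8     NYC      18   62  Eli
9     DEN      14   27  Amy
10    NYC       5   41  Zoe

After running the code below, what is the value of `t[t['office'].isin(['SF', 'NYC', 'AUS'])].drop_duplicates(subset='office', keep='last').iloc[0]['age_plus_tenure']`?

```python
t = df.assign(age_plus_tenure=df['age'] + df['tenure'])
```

58

add column age_plus_tenure = df['age'] + df['tenure']:
   office  tenure  age name  age_plus_tenure
0     NYC       3   56  Zoe               59
1     DEN      10   47  Zoe               57
2      SF      19   63  Gus               82
3     AUS      11   59  Eli               70
4     CHI       8   42  Gus               50
5     NYC       2   40  Eli               42
6      SF      11   47  Zoe               58
7     AUS      11   23  Amy               34
8     NYC      18   62  Eli               80
9     DEN      14   27  Amy               41
10    NYC       5   41  Zoe               46
filter rows where office in ['SF', 'NYC', 'AUS']:
   office  tenure  age name  age_plus_tenure
0     NYC       3   56  Zoe               59
2      SF      19   63  Gus               82
3     AUS      11   59  Eli               70
5     NYC       2   40  Eli               42
6      SF      11   47  Zoe               58
7     AUS      11   23  Amy               34
8     NYC      18   62  Eli               80
10    NYC       5   41  Zoe               46
drop duplicate office (keep=last):
   office  tenure  age name  age_plus_tenure
6      SF      11   47  Zoe               58
7     AUS      11   23  Amy               34
10    NYC       5   41  Zoe               46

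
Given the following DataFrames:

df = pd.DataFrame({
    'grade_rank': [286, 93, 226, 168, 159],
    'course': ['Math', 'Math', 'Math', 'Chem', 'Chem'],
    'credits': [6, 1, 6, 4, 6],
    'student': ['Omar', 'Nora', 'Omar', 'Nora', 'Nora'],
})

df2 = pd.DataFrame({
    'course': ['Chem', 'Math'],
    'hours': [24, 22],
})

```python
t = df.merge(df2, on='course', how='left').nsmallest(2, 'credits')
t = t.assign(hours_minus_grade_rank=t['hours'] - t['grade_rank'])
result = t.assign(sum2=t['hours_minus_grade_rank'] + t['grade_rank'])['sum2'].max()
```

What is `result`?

24

merge on 'course' (how='left') → 5 rows:
   grade_rank course  credits student  hours
0         286   Math        6    Omar     22
1          93   Math        1    Nora     22
2         226   Math        6    Omar     22
3         168   Chem        4    Nora     24
4         159   Chem        6    Nora     24
take 2 rows with smallest credits:
   grade_rank course  credits student  hours
1          93   Math        1    Nora     22
3         168   Chem        4    Nora     24
add column hours_minus_grade_rank = t['hours'] - t['grade_rank']:
   grade_rank course  credits student  hours  hours_minus_grade_rank
1          93   Math        1    Nora     22                     -71
3         168   Chem        4    Nora     24                    -144
add column sum2 = t['hours_minus_grade_rank'] + t['grade_rank']:
   grade_rank course  credits student  hours  hours_minus_grade_rank  sum2
1          93   Math        1    Nora     22                     -71    22
3         168   Chem        4    Nora     24                    -144    24
Then the max of column 'sum2': 24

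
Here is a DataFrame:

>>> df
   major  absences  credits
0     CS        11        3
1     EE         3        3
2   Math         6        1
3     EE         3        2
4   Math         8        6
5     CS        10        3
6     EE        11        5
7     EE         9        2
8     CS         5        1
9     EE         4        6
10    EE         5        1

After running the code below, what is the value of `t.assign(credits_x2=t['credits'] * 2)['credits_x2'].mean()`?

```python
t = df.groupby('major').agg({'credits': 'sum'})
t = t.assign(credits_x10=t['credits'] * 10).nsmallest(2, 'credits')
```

group by major, sum of credits:
       credits
major         
CS           7
EE          19
Math         7
add column credits_x10 = t['credits'] * 10:
       credits  credits_x10
major                      
CS           7           70
EE          19          190
Math         7           70
take 2 rows with smallest credits:
       credits  credits_x10
major                      
CS           7           70
Math         7           70
add column credits_x2 = t['credits'] * 2:
       credits  credits_x10  credits_x2
major                                  
CS           7           70          14
Math         7           70          14
Hence 14.0.

14.0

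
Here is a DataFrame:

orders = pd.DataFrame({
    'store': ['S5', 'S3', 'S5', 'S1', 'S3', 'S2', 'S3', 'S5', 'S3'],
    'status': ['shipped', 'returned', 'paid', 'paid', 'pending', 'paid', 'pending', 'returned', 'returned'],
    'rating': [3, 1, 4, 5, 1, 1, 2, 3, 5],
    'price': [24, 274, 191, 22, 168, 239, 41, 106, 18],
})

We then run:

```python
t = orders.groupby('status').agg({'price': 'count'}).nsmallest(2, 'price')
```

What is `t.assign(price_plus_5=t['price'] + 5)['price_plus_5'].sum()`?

group by status, count of price:
          price
status         
paid          3
pending       2
returned      3
shipped       1
take 2 rows with smallest price:
         price
status        
shipped      1
pending      2
add column price_plus_5 = t['price'] + 5:
         price  price_plus_5
status                      
shipped      1             6
pending      2             7
sum of column 'price_plus_5' → 13

13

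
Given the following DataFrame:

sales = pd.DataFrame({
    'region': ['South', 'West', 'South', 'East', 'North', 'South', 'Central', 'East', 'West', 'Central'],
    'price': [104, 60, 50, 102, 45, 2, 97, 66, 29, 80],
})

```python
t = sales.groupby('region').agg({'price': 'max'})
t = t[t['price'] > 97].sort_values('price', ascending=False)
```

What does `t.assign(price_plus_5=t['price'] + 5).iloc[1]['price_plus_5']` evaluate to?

107

group by region, max of price:
         price
region        
Central     97
East       102
North       45
South      104
West        60
filter rows where price > 97:
        price
region       
East      102
South     104
sort by price descending:
        price
region       
South     104
East      102
add column price_plus_5 = t['price'] + 5:
        price  price_plus_5
region                     
South     104           109
East      102           107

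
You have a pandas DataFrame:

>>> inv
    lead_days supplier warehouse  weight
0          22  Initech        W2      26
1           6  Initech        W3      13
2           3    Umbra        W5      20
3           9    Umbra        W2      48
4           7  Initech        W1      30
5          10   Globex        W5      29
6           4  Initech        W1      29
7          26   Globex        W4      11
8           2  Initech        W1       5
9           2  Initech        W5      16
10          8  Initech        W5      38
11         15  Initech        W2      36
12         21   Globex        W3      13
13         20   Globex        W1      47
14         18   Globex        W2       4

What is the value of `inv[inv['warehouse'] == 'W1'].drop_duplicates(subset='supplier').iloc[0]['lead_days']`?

7

filter rows where warehouse == 'W1':
    lead_days supplier warehouse  weight
4           7  Initech        W1      30
6           4  Initech        W1      29
8           2  Initech        W1       5
13         20   Globex        W1      47
drop duplicate supplier (keep=first):
    lead_days supplier warehouse  weight
4           7  Initech        W1      30
13         20   Globex        W1      47
The value at position 0, column 'lead_days' is 7.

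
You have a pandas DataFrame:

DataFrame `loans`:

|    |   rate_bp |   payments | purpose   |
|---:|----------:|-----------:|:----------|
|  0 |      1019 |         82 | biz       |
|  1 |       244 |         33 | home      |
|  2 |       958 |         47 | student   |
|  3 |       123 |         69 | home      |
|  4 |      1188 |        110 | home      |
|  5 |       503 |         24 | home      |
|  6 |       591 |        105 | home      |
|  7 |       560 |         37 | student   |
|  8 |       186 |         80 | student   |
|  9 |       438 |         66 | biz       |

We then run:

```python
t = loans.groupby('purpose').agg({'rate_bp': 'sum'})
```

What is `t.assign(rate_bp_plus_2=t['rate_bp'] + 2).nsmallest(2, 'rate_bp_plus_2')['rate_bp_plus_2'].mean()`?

1582.5

group by purpose, sum of rate_bp:
         rate_bp
purpose         
biz         1457
home        2649
student     1704
add column rate_bp_plus_2 = t['rate_bp'] + 2:
         rate_bp  rate_bp_plus_2
purpose                         
biz         1457            1459
home        2649            2651
student     1704            1706
take 2 rows with smallest rate_bp_plus_2:
         rate_bp  rate_bp_plus_2
purpose                         
biz         1457            1459
student     1704            1706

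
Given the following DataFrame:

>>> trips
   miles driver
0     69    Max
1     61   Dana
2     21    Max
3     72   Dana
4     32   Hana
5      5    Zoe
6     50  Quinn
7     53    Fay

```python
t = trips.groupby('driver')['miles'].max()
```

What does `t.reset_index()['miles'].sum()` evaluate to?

281

group by driver, max of miles:
driver
Dana     72
Fay      53
Hana     32
Max      69
Quinn    50
Zoe       5
Name: miles, dtype: int64
reset_index():
  driver  miles
0   Dana     72
1    Fay     53
2   Hana     32
3    Max     69
4  Quinn     50
5    Zoe      5
Hence 281.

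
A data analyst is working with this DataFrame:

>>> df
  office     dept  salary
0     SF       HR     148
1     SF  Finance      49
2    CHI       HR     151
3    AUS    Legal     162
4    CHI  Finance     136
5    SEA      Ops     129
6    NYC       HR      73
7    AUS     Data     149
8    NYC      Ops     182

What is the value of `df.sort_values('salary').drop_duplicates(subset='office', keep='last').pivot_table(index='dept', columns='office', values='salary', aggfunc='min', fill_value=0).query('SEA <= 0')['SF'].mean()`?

74.0

sort by salary:
  office     dept  salary
1     SF  Finance      49
6    NYC       HR      73
5    SEA      Ops     129
4    CHI  Finance     136
0     SF       HR     148
7    AUS     Data     149
2    CHI       HR     151
3    AUS    Legal     162
8    NYC      Ops     182
drop duplicate office (keep=last):
  office   dept  salary
5    SEA    Ops     129
0     SF     HR     148
2    CHI     HR     151
3    AUS  Legal     162
8    NYC    Ops     182
pivot: rows=dept, cols=office, min(salary):
office  AUS  CHI  NYC  SEA   SF
dept                           
HR        0  151    0    0  148
Legal   162    0    0    0    0
Ops       0    0  182  129    0
filter rows where SEA <= 0:
office  AUS  CHI  NYC  SEA   SF
dept                           
HR        0  151    0    0  148
Legal   162    0    0    0    0
Hence 74.0.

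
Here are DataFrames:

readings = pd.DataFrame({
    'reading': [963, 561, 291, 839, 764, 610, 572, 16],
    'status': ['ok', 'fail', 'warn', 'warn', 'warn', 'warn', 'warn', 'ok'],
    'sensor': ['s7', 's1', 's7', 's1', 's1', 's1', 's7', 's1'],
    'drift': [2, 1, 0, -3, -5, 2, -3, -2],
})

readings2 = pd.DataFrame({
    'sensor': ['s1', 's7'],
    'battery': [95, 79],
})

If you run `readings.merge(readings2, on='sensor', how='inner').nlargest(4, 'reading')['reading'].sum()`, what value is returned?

3176

merge on 'sensor' (how='inner') → 8 rows:
   reading status sensor  drift  battery
0      963     ok     s7      2       79
1      561   fail     s1      1       95
2      291   warn     s7      0       79
3      839   warn     s1     -3       95
4      764   warn     s1     -5       95
5      610   warn     s1      2       95
6      572   warn     s7     -3       79
7       16     ok     s1     -2       95
take 4 rows with largest reading:
   reading status sensor  drift  battery
0      963     ok     s7      2       79
3      839   warn     s1     -3       95
4      764   warn     s1     -5       95
5      610   warn     s1      2       95
Taking the sum of column 'reading' gives 3176.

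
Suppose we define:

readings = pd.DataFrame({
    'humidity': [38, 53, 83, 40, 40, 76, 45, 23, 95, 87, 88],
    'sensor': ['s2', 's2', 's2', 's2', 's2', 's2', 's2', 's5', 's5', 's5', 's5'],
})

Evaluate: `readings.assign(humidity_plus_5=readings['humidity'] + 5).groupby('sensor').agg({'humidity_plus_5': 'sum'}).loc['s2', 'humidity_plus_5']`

add column humidity_plus_5 = readings['humidity'] + 5:
    humidity sensor  humidity_plus_5
0         38     s2               43
1         53     s2               58
2         83     s2               88
3         40     s2               45
4         40     s2               45
5         76     s2               81
6         45     s2               50
7         23     s5               28
8         95     s5              100
9         87     s5               92
10        88     s5               93
group by sensor, sum of humidity_plus_5:
        humidity_plus_5
sensor                 
s2                  410
s5                  313

410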